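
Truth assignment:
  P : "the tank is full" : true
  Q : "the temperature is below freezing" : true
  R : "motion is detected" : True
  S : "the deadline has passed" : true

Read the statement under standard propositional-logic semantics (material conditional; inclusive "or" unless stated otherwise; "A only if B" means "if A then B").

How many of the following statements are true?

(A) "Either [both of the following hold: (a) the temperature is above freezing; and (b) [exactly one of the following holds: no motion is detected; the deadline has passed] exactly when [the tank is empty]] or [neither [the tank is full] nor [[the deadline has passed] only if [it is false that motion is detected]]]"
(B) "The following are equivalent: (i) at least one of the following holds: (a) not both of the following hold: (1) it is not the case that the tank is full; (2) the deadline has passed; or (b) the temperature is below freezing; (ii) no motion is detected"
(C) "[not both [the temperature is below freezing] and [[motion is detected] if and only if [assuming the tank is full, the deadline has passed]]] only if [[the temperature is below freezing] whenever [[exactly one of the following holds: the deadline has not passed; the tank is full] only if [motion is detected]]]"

(A): Formalization: (¬Q ∧ ((¬R ⊕ S) ↔ ¬P)) ∨ (P ↓ (S → ¬R))

¬Q = ¬T = F
¬R = ¬T = F
¬R ⊕ S = F ⊕ T = T
¬P = ¬T = F
(¬R ⊕ S) ↔ ¬P = T ↔ F = F
¬Q ∧ ((¬R ⊕ S) ↔ ¬P) = F ∧ F = F
¬R = ¬T = F
S → ¬R = T → F = F
P ↓ (S → ¬R) = T ↓ F = F
(¬Q ∧ ((¬R ⊕ S) ↔ ¬P)) ∨ (P ↓ (S → ¬R)) = F ∨ F = F
Thus (A) is false.

(B): Formalization: ((¬P ↑ S) ∨ Q) ↔ ¬R

¬P = ¬T = F
¬P ↑ S = F ↑ T = T
(¬P ↑ S) ∨ Q = T ∨ T = T
¬R = ¬T = F
((¬P ↑ S) ∨ Q) ↔ ¬R = T ↔ F = F
Thus (B) is false.

(C): In symbols: (Q ↑ (R ↔ (P → S))) → (((¬S ⊕ P) → R) → Q)

P → S = T → T = T
R ↔ (P → S) = T ↔ T = T
Q ↑ (R ↔ (P → S)) = T ↑ T = F
¬S = ¬T = F
¬S ⊕ P = F ⊕ T = T
(¬S ⊕ P) → R = T → T = T
((¬S ⊕ P) → R) → Q = T → T = T
(Q ↑ (R ↔ (P → S))) → (((¬S ⊕ P) → R) → Q) = F → T = T
Hence (C) is true.

True statements: 1.

1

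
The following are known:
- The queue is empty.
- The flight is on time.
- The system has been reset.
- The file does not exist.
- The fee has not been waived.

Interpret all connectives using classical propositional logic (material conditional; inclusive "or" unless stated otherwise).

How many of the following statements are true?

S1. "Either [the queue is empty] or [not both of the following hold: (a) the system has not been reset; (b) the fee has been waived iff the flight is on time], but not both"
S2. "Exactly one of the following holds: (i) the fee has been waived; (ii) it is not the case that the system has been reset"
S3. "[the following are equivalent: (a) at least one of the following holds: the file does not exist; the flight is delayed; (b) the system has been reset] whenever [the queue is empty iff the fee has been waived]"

Let W = "the queue is empty" (T), V = "the system has been reset" (T), H = "the fee has been waived" (F), U = "the flight is delayed" (F), G = "the file exists" (F).

S1: Parsed as W ⊕ (¬V ↑ (H ↔ ¬U))

¬V = ¬T = F
¬U = ¬F = T
H ↔ ¬U = F ↔ T = F
¬V ↑ (H ↔ ¬U) = F ↑ F = T
W ⊕ (¬V ↑ (H ↔ ¬U)) = T ⊕ T = F
Hence S1 is false.

S2: Parsed as H ⊕ ¬V

¬V = ¬T = F
H ⊕ ¬V = F ⊕ F = F
Thus S2 is false.

S3: Parsed as (W ↔ H) → ((¬G ∨ U) ↔ V)

W ↔ H = T ↔ F = F
¬G = ¬F = T
¬G ∨ U = T ∨ F = T
(¬G ∨ U) ↔ V = T ↔ T = T
(W ↔ H) → ((¬G ∨ U) ↔ V) = F → T = T
Thus S3 is true.

1 of the 3 statements is true.

1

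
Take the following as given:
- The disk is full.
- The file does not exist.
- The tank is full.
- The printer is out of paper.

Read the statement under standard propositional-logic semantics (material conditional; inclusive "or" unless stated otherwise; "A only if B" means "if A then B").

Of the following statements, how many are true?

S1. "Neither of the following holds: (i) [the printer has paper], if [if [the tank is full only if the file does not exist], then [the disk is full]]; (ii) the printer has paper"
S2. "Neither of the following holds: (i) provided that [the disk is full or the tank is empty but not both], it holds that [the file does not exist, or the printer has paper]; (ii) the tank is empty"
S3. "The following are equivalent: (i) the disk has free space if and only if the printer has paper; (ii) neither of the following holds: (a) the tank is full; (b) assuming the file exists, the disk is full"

Let W = "the tank is full" (True), V = "the file exists" (False), K = "the disk is full" (True), Q = "the printer has paper" (False).

S1: In symbols: (((W -> not V) -> K) -> Q) nor Q

not V = not False = True
W -> not V = True -> True = True
(W -> not V) -> K = True -> True = True
((W -> not V) -> K) -> Q = True -> False = False
(((W -> not V) -> K) -> Q) nor Q = False nor False = True
Thus S1 is true.

S2: This is ((K xor not W) -> (not V or Q)) nor not W.

not W = not True = False
K xor not W = True xor False = True
not V = not False = True
not V or Q = True or False = True
(K xor not W) -> (not V or Q) = True -> True = True
not W = not True = False
((K xor not W) -> (not V or Q)) nor not W = True nor False = False
Hence S2 is false.

S3: Formalization: (not K iff Q) iff (W nor (V -> K))

not K = not True = False
not K iff Q = False iff False = True
V -> K = False -> True = True
W nor (V -> K) = True nor True = False
(not K iff Q) iff (W nor (V -> K)) = True iff False = False
So S3 is false.

Count: 1.

1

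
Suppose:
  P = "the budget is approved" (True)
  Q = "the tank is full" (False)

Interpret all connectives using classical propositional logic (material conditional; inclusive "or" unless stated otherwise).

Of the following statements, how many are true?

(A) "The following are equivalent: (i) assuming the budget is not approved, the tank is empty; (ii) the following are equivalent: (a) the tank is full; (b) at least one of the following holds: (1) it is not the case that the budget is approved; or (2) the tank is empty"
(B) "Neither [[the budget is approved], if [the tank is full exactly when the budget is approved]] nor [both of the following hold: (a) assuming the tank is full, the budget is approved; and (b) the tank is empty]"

0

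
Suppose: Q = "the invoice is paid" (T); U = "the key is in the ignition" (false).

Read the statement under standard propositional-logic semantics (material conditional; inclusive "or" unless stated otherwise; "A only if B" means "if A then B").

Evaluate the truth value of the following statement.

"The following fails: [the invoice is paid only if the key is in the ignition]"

Values: Q=T, U=F.
Parsed as ¬(Q → U)

Q → U = T → F = F
¬(Q → U) = ¬F = T

true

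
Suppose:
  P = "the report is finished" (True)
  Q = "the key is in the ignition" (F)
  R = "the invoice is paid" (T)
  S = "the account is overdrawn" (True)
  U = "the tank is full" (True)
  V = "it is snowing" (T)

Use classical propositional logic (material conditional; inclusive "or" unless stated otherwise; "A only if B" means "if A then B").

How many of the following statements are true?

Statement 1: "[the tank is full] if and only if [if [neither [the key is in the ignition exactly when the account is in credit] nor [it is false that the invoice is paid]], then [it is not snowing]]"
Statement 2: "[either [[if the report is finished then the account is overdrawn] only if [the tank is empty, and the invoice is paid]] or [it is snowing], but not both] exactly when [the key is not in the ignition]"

2

Statement 1: In symbols: U ↔ (((Q ↔ ¬S) ↓ ¬R) → ¬V)

¬S = ¬T = F
Q ↔ ¬S = F ↔ F = T
¬R = ¬T = F
(Q ↔ ¬S) ↓ ¬R = T ↓ F = F
¬V = ¬T = F
((Q ↔ ¬S) ↓ ¬R) → ¬V = F → F = T
U ↔ (((Q ↔ ¬S) ↓ ¬R) → ¬V) = T ↔ T = T
So Statement 1 is true.

Statement 2: Parsed as (((P → S) → (¬U ∧ R)) ⊕ V) ↔ ¬Q

P → S = T → T = T
¬U = ¬T = F
¬U ∧ R = F ∧ T = F
(P → S) → (¬U ∧ R) = T → F = F
((P → S) → (¬U ∧ R)) ⊕ V = F ⊕ T = T
¬Q = ¬F = T
(((P → S) → (¬U ∧ R)) ⊕ V) ↔ ¬Q = T ↔ T = T
So Statement 2 is true.

True statements: 2.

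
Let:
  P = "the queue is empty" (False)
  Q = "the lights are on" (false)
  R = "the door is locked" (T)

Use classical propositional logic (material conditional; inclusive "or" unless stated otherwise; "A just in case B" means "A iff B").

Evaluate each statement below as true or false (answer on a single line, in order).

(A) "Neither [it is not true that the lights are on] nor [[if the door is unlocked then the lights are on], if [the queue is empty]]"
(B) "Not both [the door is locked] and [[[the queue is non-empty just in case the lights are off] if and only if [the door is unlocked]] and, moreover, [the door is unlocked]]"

(A): Formalization: ~Q nor (P -> (~R -> Q))

~Q = ~F = T
~R = ~T = F
~R -> Q = F -> F = T
P -> (~R -> Q) = F -> T = T
~Q nor (P -> (~R -> Q)) = T nor T = F
Hence (A) is false.

(B): This is R nand (((~P <-> ~Q) <-> ~R) & ~R).

~P = ~F = T
~Q = ~F = T
~P <-> ~Q = T <-> T = T
~R = ~T = F
(~P <-> ~Q) <-> ~R = T <-> F = F
~R = ~T = F
((~P <-> ~Q) <-> ~R) & ~R = F & F = F
R nand (((~P <-> ~Q) <-> ~R) & ~R) = T nand F = T
So (B) is true.

(A) false / (B) true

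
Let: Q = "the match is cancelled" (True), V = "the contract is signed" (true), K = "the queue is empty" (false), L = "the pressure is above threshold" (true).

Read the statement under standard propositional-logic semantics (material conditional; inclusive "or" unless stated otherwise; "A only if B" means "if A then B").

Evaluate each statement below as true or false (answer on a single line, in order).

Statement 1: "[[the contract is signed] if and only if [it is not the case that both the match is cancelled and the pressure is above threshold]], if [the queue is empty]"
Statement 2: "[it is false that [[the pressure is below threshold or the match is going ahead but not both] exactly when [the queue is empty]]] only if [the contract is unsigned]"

Statement 1 True / Statement 2 True

Statement 1: Formalization: K -> (V <-> (Q nand L))

Q nand L = T nand T = F
V <-> (Q nand L) = T <-> F = F
K -> (V <-> (Q nand L)) = F -> F = T
Hence Statement 1 is true.

Statement 2: In symbols: ~((~L xor ~Q) <-> K) -> ~V

~L = ~T = F
~Q = ~T = F
~L xor ~Q = F xor F = F
(~L xor ~Q) <-> K = F <-> F = T
~((~L xor ~Q) <-> K) = ~T = F
~V = ~T = F
~((~L xor ~Q) <-> K) -> ~V = F -> F = T
Hence Statement 2 is true.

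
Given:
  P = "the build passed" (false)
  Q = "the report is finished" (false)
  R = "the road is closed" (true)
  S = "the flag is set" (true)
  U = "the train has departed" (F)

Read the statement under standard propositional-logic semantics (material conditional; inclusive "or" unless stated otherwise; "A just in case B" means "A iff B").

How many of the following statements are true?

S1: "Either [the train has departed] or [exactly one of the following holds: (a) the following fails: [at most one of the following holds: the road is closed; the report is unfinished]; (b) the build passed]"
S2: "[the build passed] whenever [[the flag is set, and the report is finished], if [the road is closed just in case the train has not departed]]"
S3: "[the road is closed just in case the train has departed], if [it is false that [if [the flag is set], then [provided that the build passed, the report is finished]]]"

S1: Formalization: U | (~(R nand ~Q) xor P)

~Q = ~F = T
R nand ~Q = T nand T = F
~(R nand ~Q) = ~F = T
~(R nand ~Q) xor P = T xor F = T
U | (~(R nand ~Q) xor P) = F | T = T
Thus S1 is true.

S2: Formalization: ((R <-> ~U) -> (S & Q)) -> P

~U = ~F = T
R <-> ~U = T <-> T = T
S & Q = T & F = F
(R <-> ~U) -> (S & Q) = T -> F = F
((R <-> ~U) -> (S & Q)) -> P = F -> F = T
Thus S2 is true.

S3: Formalization: ~(S -> (P -> Q)) -> (R <-> U)

P -> Q = F -> F = T
S -> (P -> Q) = T -> T = T
~(S -> (P -> Q)) = ~T = F
R <-> U = T <-> F = F
~(S -> (P -> Q)) -> (R <-> U) = F -> F = T
Thus S3 is true.

True statements: 3 (S1, S2, S3).

3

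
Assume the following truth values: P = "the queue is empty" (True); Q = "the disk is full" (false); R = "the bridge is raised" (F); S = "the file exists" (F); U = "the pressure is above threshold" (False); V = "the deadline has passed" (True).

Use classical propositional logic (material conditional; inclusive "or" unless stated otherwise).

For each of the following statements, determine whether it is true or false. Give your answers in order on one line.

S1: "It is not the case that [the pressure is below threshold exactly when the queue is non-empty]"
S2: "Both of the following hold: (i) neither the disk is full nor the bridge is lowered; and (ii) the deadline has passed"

S1 T; S2 F

S1: Parsed as ~(~U <-> ~P)

~U = ~F = T
~P = ~T = F
~U <-> ~P = T <-> F = F
~(~U <-> ~P) = ~F = T
Hence S1 is true.

S2: This is (Q nor ~R) & V.

~R = ~F = T
Q nor ~R = F nor T = F
(Q nor ~R) & V = F & T = F
Hence S2 is false.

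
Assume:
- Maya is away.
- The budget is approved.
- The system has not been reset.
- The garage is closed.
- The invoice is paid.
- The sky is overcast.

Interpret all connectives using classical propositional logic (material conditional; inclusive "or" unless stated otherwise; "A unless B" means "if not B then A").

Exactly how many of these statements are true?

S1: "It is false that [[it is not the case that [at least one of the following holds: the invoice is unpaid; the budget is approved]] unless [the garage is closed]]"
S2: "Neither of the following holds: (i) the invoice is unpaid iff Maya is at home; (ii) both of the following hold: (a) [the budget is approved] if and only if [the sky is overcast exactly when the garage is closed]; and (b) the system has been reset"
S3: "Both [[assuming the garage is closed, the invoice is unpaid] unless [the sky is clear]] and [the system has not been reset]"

Let U = "the invoice is paid" (True), Q = "the budget is approved" (True), S = "the garage is closed" (True), P = "Maya is at home" (False), V = "the sky is overcast" (True), R = "the system has been reset" (False).

S1: Formalization: not (not (not U or Q) or S)

not U = not True = False
not U or Q = False or True = True
not (not U or Q) = not True = False
not (not U or Q) or S = False or True = True
not (not (not U or Q) or S) = not True = False
So S1 is false.

S2: This is (not U iff P) nor ((Q iff (V iff S)) and R).

not U = not True = False
not U iff P = False iff False = True
V iff S = True iff True = True
Q iff (V iff S) = True iff True = True
(Q iff (V iff S)) and R = True and False = False
(not U iff P) nor ((Q iff (V iff S)) and R) = True nor False = False
Thus S2 is false.

S3: Parsed as ((S -> not U) or not V) and not R

not U = not True = False
S -> not U = True -> False = False
not V = not True = False
(S -> not U) or not V = False or False = False
not R = not False = True
((S -> not U) or not V) and not R = False and True = False
Thus S3 is false.

Count: 0.

0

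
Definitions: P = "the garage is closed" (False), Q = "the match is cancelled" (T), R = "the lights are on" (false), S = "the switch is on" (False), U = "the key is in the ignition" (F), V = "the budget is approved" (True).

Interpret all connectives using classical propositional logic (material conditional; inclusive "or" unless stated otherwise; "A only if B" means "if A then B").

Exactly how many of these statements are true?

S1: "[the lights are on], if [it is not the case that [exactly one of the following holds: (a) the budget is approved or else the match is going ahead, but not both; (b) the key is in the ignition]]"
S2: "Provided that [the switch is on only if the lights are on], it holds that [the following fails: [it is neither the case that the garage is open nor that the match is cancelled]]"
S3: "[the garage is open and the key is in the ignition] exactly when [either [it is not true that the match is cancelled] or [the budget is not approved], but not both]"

3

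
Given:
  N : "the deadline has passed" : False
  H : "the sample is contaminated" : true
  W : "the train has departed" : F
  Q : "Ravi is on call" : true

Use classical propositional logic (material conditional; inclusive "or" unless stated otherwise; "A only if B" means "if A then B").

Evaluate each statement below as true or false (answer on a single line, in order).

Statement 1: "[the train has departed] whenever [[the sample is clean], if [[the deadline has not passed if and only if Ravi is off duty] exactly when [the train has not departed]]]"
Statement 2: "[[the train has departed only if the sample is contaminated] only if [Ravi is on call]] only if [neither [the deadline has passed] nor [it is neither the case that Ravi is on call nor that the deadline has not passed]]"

Statement 1: Formalization: (((~N <-> ~Q) <-> ~W) -> ~H) -> W

~N = ~F = T
~Q = ~T = F
~N <-> ~Q = T <-> F = F
~W = ~F = T
(~N <-> ~Q) <-> ~W = F <-> T = F
~H = ~T = F
((~N <-> ~Q) <-> ~W) -> ~H = F -> F = T
(((~N <-> ~Q) <-> ~W) -> ~H) -> W = T -> F = F
Thus Statement 1 is false.

Statement 2: In symbols: ((W -> H) -> Q) -> (N nor (Q nor ~N))

W -> H = F -> T = T
(W -> H) -> Q = T -> T = T
~N = ~F = T
Q nor ~N = T nor T = F
N nor (Q nor ~N) = F nor F = T
((W -> H) -> Q) -> (N nor (Q nor ~N)) = T -> T = T
So Statement 2 is true.

Statement 1 false, Statement 2 true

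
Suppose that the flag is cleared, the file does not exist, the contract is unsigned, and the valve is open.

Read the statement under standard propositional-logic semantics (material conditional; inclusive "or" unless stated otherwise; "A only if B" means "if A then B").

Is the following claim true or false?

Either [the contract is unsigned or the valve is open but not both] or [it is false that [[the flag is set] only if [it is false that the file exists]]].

Let R = "the contract is signed" (F), S = "the valve is open" (T), P = "the flag is set" (F), Q = "the file exists" (F).
This is (¬R ⊕ S) ∨ ¬(P → ¬Q).

¬R = ¬F = T
¬R ⊕ S = T ⊕ T = F
¬Q = ¬F = T
P → ¬Q = F → T = T
¬(P → ¬Q) = ¬T = F
(¬R ⊕ S) ∨ ¬(P → ¬Q) = F ∨ F = F

False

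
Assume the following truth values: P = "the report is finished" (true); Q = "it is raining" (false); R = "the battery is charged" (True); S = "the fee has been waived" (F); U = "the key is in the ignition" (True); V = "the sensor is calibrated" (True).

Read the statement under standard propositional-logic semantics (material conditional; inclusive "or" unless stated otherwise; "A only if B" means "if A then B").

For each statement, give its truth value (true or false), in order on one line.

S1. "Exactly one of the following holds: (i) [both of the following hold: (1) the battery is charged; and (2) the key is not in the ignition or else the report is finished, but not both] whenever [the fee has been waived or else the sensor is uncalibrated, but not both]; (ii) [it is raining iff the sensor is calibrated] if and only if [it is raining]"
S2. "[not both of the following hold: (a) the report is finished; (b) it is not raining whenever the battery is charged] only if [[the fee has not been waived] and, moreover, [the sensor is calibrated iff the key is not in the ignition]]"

S1 false / S2 true

S1: Parsed as ((S xor ~V) -> (R & (~U xor P))) xor ((Q <-> V) <-> Q)

~V = ~T = F
S xor ~V = F xor F = F
~U = ~T = F
~U xor P = F xor T = T
R & (~U xor P) = T & T = T
(S xor ~V) -> (R & (~U xor P)) = F -> T = T
Q <-> V = F <-> T = F
(Q <-> V) <-> Q = F <-> F = T
((S xor ~V) -> (R & (~U xor P))) xor ((Q <-> V) <-> Q) = T xor T = F
So S1 is false.

S2: Formalization: (P nand (R -> ~Q)) -> (~S & (V <-> ~U))

~Q = ~F = T
R -> ~Q = T -> T = T
P nand (R -> ~Q) = T nand T = F
~S = ~F = T
~U = ~T = F
V <-> ~U = T <-> F = F
~S & (V <-> ~U) = T & F = F
(P nand (R -> ~Q)) -> (~S & (V <-> ~U)) = F -> F = T
So S2 is true.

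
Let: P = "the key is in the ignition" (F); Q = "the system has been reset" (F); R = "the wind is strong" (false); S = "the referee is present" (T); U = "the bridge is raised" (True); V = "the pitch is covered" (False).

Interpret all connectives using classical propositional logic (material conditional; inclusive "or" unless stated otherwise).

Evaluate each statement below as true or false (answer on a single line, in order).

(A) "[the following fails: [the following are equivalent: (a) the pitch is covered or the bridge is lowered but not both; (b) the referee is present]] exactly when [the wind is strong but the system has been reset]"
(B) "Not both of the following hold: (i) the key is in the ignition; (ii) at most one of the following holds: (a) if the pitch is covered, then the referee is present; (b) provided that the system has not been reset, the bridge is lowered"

(A) false, (B) true

(A): In symbols: not ((V xor not U) iff S) iff (R and Q)

not U = not True = False
V xor not U = False xor False = False
(V xor not U) iff S = False iff True = False
not ((V xor not U) iff S) = not False = True
R and Q = False and False = False
not ((V xor not U) iff S) iff (R and Q) = True iff False = False
Hence (A) is false.

(B): In symbols: P nand ((V -> S) nand (not Q -> not U))

V -> S = False -> True = True
not Q = not False = True
not U = not True = False
not Q -> not U = True -> False = False
(V -> S) nand (not Q -> not U) = True nand False = True
P nand ((V -> S) nand (not Q -> not U)) = False nand True = True
So (B) is true.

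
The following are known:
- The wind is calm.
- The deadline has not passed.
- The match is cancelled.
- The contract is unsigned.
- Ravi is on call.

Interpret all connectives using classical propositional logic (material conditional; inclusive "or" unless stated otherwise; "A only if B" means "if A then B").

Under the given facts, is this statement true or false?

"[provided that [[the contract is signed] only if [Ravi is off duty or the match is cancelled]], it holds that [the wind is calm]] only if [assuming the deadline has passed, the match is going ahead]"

Let S = "the contract is signed" (False), U = "Ravi is on call" (True), R = "the match is cancelled" (True), P = "the wind is strong" (False), Q = "the deadline has passed" (False).
Formalization: ((S -> (not U or R)) -> not P) -> (Q -> not R)

not U = not True = False
not U or R = False or True = True
S -> (not U or R) = False -> True = True
not P = not False = True
(S -> (not U or R)) -> not P = True -> True = True
not R = not True = False
Q -> not R = False -> False = True
((S -> (not U or R)) -> not P) -> (Q -> not R) = True -> True = True

True.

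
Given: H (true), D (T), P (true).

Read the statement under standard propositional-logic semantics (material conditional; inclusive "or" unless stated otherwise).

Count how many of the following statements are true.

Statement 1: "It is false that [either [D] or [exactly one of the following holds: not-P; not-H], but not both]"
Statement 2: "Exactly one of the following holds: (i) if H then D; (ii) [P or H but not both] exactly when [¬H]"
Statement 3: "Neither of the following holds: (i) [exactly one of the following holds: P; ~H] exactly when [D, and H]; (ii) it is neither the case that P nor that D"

Statement 1: Formalization: not (D xor (not P xor not H))

not P = not True = False
not H = not True = False
not P xor not H = False xor False = False
D xor (not P xor not H) = True xor False = True
not (D xor (not P xor not H)) = not True = False
Hence Statement 1 is false.

Statement 2: This is (H -> D) xor ((P xor H) iff not H).

H -> D = True -> True = True
P xor H = True xor True = False
not H = not True = False
(P xor H) iff not H = False iff False = True
(H -> D) xor ((P xor H) iff not H) = True xor True = False
Hence Statement 2 is false.

Statement 3: Formalization: ((P xor not H) iff (D and H)) nor (P nor D)

not H = not True = False
P xor not H = True xor False = True
D and H = True and True = True
(P xor not H) iff (D and H) = True iff True = True
P nor D = True nor True = False
((P xor not H) iff (D and H)) nor (P nor D) = True nor False = False
So Statement 3 is false.

True statements: 0 (none).

0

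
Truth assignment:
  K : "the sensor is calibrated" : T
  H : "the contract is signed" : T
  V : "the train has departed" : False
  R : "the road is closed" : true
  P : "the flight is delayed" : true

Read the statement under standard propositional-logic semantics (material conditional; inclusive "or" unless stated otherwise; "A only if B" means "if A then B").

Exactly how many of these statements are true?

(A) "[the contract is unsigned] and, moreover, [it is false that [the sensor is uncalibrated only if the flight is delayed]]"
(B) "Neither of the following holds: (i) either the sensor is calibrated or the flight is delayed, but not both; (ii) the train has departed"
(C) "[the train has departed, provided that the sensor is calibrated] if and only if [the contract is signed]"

(A): In symbols: ~H & ~(~K -> P)

~H = ~T = F
~K = ~T = F
~K -> P = F -> T = T
~(~K -> P) = ~T = F
~H & ~(~K -> P) = F & F = F
So (A) is false.

(B): This is (K xor P) nor V.

K xor P = T xor T = F
(K xor P) nor V = F nor F = T
So (B) is true.

(C): This is (K -> V) <-> H.

K -> V = T -> F = F
(K -> V) <-> H = F <-> T = F
So (C) is false.

True statements: 1.

1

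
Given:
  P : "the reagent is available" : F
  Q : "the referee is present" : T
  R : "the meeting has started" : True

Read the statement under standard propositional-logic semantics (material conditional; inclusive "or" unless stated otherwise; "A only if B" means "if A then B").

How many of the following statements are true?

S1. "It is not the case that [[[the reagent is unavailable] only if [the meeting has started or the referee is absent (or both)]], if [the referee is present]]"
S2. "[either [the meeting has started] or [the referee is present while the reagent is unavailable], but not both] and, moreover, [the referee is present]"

0

S1: In symbols: ¬(Q → (¬P → (R ∨ ¬Q)))

¬P = ¬F = T
¬Q = ¬T = F
R ∨ ¬Q = T ∨ F = T
¬P → (R ∨ ¬Q) = T → T = T
Q → (¬P → (R ∨ ¬Q)) = T → T = T
¬(Q → (¬P → (R ∨ ¬Q))) = ¬T = F
So S1 is false.

S2: Formalization: (R ⊕ (Q ∧ ¬P)) ∧ Q

¬P = ¬F = T
Q ∧ ¬P = T ∧ T = T
R ⊕ (Q ∧ ¬P) = T ⊕ T = F
(R ⊕ (Q ∧ ¬P)) ∧ Q = F ∧ T = F
Thus S2 is false.

True statements: 0 (none).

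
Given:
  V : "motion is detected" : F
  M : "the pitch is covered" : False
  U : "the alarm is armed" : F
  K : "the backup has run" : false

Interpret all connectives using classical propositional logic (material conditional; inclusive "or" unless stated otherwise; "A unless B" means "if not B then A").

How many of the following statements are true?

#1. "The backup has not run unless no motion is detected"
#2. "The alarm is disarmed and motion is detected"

#1: Parsed as ¬K ∨ ¬V

¬K = ¬F = T
¬V = ¬F = T
¬K ∨ ¬V = T ∨ T = T
Thus #1 is true.

#2: This is ¬U ∧ V.

¬U = ¬F = T
¬U ∧ V = T ∧ F = F
Hence #2 is false.

Count: 1.

1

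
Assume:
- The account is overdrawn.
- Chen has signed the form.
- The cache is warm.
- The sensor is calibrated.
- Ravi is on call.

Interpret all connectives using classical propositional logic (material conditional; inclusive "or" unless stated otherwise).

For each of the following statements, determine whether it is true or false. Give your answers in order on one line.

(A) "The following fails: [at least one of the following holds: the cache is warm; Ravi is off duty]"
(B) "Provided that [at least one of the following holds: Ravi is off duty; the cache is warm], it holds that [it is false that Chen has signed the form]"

(A) F; (B) F

Let P = "the cache is warm" (T), D = "Ravi is on call" (T), G = "Chen has signed the form" (T).

(A): Formalization: ~(P | ~D)

~D = ~T = F
P | ~D = T | F = T
~(P | ~D) = ~T = F
So (A) is false.

(B): In symbols: (~D | P) -> ~G

~D = ~T = F
~D | P = F | T = T
~G = ~T = F
(~D | P) -> ~G = T -> F = F
Thus (B) is false.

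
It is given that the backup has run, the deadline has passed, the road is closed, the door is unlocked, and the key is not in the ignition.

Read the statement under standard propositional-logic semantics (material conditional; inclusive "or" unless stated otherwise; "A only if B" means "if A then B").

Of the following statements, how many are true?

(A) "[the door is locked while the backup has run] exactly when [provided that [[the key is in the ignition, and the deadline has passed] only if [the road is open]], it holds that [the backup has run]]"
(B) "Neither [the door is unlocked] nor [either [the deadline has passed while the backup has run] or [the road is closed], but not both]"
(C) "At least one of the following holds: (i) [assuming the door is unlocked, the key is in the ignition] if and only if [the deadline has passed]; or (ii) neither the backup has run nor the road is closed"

0

Let S = "the door is locked" (F), P = "the backup has run" (T), U = "the key is in the ignition" (F), Q = "the deadline has passed" (T), R = "the road is closed" (T).

(A): Parsed as (S ∧ P) ↔ (((U ∧ Q) → ¬R) → P)

S ∧ P = F ∧ T = F
U ∧ Q = F ∧ T = F
¬R = ¬T = F
(U ∧ Q) → ¬R = F → F = T
((U ∧ Q) → ¬R) → P = T → T = T
(S ∧ P) ↔ (((U ∧ Q) → ¬R) → P) = F ↔ T = F
So (A) is false.

(B): This is ¬S ↓ ((Q ∧ P) ⊕ R).

¬S = ¬F = T
Q ∧ P = T ∧ T = T
(Q ∧ P) ⊕ R = T ⊕ T = F
¬S ↓ ((Q ∧ P) ⊕ R) = T ↓ F = F
Thus (B) is false.

(C): This is ((¬S → U) ↔ Q) ∨ (P ↓ R).

¬S = ¬F = T
¬S → U = T → F = F
(¬S → U) ↔ Q = F ↔ T = F
P ↓ R = T ↓ T = F
((¬S → U) ↔ Q) ∨ (P ↓ R) = F ∨ F = F
Thus (C) is false.

True statements: 0 (none).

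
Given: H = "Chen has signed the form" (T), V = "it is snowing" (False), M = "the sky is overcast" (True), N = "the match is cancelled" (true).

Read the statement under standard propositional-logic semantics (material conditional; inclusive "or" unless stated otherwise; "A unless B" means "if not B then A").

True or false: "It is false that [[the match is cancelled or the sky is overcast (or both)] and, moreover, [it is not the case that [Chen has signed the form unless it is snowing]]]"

The statement is true.

Values: N=T, M=T, H=T, V=F.
In symbols: ~((N | M) & ~(H | V))

N | M = T | T = T
H | V = T | F = T
~(H | V) = ~T = F
(N | M) & ~(H | V) = T & F = F
~((N | M) & ~(H | V)) = ~F = T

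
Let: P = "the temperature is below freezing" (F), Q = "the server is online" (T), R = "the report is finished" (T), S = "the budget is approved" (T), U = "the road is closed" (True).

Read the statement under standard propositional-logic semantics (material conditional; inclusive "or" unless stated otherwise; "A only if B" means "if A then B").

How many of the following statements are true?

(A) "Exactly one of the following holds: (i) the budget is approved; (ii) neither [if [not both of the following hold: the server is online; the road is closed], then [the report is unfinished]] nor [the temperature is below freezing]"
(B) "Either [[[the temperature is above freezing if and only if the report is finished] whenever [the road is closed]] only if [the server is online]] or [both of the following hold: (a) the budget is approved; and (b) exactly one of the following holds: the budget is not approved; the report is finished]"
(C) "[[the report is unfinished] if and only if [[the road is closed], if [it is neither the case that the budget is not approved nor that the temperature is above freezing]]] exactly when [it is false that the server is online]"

(A): Formalization: S xor (((Q nand U) -> ~R) nor P)

Q nand U = T nand T = F
~R = ~T = F
(Q nand U) -> ~R = F -> F = T
((Q nand U) -> ~R) nor P = T nor F = F
S xor (((Q nand U) -> ~R) nor P) = T xor F = T
Hence (A) is true.

(B): Formalization: ((U -> (~P <-> R)) -> Q) | (S & (~S xor R))

~P = ~F = T
~P <-> R = T <-> T = T
U -> (~P <-> R) = T -> T = T
(U -> (~P <-> R)) -> Q = T -> T = T
~S = ~T = F
~S xor R = F xor T = T
S & (~S xor R) = T & T = T
((U -> (~P <-> R)) -> Q) | (S & (~S xor R)) = T | T = T
Thus (B) is true.

(C): In symbols: (~R <-> ((~S nor ~P) -> U)) <-> ~Q

~R = ~T = F
~S = ~T = F
~P = ~F = T
~S nor ~P = F nor T = F
(~S nor ~P) -> U = F -> T = T
~R <-> ((~S nor ~P) -> U) = F <-> T = F
~Q = ~T = F
(~R <-> ((~S nor ~P) -> U)) <-> ~Q = F <-> F = T
Hence (C) is true.

True statements: 3 ((A), (B), (C)).

3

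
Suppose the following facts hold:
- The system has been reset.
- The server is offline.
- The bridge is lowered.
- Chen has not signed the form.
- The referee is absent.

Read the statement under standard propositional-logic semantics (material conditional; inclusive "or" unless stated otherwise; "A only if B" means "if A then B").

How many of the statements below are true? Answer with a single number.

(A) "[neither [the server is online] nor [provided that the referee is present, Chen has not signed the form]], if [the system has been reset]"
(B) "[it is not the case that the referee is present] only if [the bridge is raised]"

0

Let P = "the system has been reset" (T), Q = "the server is online" (F), U = "the referee is present" (F), S = "Chen has signed the form" (F), R = "the bridge is raised" (F).

(A): Formalization: P → (Q ↓ (U → ¬S))

¬S = ¬F = T
U → ¬S = F → T = T
Q ↓ (U → ¬S) = F ↓ T = F
P → (Q ↓ (U → ¬S)) = T → F = F
So (A) is false.

(B): Parsed as ¬U → R

¬U = ¬F = T
¬U → R = T → F = F
Thus (B) is false.

0 of the 2 statements are true (none).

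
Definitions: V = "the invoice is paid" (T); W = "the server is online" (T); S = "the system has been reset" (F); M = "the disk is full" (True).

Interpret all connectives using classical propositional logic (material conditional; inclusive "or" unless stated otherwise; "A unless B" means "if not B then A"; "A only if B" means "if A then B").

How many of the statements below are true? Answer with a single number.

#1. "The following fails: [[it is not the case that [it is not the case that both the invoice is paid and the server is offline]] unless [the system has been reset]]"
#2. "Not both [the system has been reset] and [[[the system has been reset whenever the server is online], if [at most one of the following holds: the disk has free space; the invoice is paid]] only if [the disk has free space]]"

2

#1: Parsed as ¬(¬(V ↑ ¬W) ∨ S)

¬W = ¬T = F
V ↑ ¬W = T ↑ F = T
¬(V ↑ ¬W) = ¬T = F
¬(V ↑ ¬W) ∨ S = F ∨ F = F
¬(¬(V ↑ ¬W) ∨ S) = ¬F = T
So #1 is true.

#2: In symbols: S ↑ (((¬M ↑ V) → (W → S)) → ¬M)

¬M = ¬T = F
¬M ↑ V = F ↑ T = T
W → S = T → F = F
(¬M ↑ V) → (W → S) = T → F = F
¬M = ¬T = F
((¬M ↑ V) → (W → S)) → ¬M = F → F = T
S ↑ (((¬M ↑ V) → (W → S)) → ¬M) = F ↑ T = T
Thus #2 is true.

True statements: 2 (#1, #2).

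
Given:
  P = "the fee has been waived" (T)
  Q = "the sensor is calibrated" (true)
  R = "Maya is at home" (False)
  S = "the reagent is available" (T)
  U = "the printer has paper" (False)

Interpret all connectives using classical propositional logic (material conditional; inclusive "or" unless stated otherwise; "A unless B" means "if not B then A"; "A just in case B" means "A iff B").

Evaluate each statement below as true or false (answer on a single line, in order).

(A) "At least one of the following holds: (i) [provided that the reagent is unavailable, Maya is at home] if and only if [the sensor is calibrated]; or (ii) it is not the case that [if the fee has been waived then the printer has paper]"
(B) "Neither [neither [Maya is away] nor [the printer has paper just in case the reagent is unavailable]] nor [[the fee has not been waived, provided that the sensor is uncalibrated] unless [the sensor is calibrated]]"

(A) true, (B) false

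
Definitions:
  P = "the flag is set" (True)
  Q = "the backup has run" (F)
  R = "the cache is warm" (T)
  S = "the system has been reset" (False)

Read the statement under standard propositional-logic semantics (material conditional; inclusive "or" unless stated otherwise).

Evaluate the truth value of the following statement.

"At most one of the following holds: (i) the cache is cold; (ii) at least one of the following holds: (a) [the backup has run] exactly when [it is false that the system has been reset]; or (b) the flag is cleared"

True

Parsed as ¬R ↑ ((Q ↔ ¬S) ∨ ¬P)

¬R = ¬T = F
¬S = ¬F = T
Q ↔ ¬S = F ↔ T = F
¬P = ¬T = F
(Q ↔ ¬S) ∨ ¬P = F ∨ F = F
¬R ↑ ((Q ↔ ¬S) ∨ ¬P) = F ↑ F = T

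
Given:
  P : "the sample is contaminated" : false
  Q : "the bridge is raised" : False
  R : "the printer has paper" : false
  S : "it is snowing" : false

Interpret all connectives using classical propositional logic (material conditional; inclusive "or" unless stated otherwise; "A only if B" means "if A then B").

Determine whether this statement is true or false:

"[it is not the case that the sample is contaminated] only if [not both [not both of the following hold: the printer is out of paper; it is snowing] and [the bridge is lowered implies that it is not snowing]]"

false

Parsed as ~P -> ((~R nand S) nand (~Q -> ~S))

~P = ~F = T
~R = ~F = T
~R nand S = T nand F = T
~Q = ~F = T
~S = ~F = T
~Q -> ~S = T -> T = T
(~R nand S) nand (~Q -> ~S) = T nand T = F
~P -> ((~R nand S) nand (~Q -> ~S)) = T -> F = F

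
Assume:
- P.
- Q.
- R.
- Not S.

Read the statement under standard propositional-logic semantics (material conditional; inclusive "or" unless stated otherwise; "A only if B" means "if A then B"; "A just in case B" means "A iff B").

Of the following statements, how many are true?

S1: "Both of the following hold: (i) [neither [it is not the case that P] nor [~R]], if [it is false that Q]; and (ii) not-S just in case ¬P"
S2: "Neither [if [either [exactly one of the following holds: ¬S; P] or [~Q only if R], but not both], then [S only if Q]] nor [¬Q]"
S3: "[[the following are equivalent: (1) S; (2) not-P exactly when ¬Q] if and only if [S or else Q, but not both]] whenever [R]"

0

S1: In symbols: (not Q -> (not P nor not R)) and (not S iff not P)

not Q = not True = False
not P = not True = False
not R = not True = False
not P nor not R = False nor False = True
not Q -> (not P nor not R) = False -> True = True
not S = not False = True
not P = not True = False
not S iff not P = True iff False = False
(not Q -> (not P nor not R)) and (not S iff not P) = True and False = False
Thus S1 is false.

S2: Parsed as (((not S xor P) xor (not Q -> R)) -> (S -> Q)) nor not Q

not S = not False = True
not S xor P = True xor True = False
not Q = not True = False
not Q -> R = False -> True = True
(not S xor P) xor (not Q -> R) = False xor True = True
S -> Q = False -> True = True
((not S xor P) xor (not Q -> R)) -> (S -> Q) = True -> True = True
not Q = not True = False
(((not S xor P) xor (not Q -> R)) -> (S -> Q)) nor not Q = True nor False = False
So S2 is false.

S3: Parsed as R -> ((S iff (not P iff not Q)) iff (S xor Q))

not P = not True = False
not Q = not True = False
not P iff not Q = False iff False = True
S iff (not P iff not Q) = False iff True = False
S xor Q = False xor True = True
(S iff (not P iff not Q)) iff (S xor Q) = False iff True = False
R -> ((S iff (not P iff not Q)) iff (S xor Q)) = True -> False = False
Hence S3 is false.

0 of the 3 statements are true (none).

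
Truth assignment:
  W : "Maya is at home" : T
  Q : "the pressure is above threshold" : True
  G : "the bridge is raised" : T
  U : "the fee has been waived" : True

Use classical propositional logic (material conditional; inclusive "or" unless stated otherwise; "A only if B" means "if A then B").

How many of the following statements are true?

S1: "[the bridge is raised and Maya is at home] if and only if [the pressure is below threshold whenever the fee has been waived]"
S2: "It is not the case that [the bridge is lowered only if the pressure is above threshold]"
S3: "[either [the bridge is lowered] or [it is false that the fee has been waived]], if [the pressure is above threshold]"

S1: Parsed as (G ∧ W) ↔ (U → ¬Q)

G ∧ W = T ∧ T = T
¬Q = ¬T = F
U → ¬Q = T → F = F
(G ∧ W) ↔ (U → ¬Q) = T ↔ F = F
Thus S1 is false.

S2: This is ¬(¬G → Q).

¬G = ¬T = F
¬G → Q = F → T = T
¬(¬G → Q) = ¬T = F
Thus S2 is false.

S3: In symbols: Q → (¬G ∨ ¬U)

¬G = ¬T = F
¬U = ¬T = F
¬G ∨ ¬U = F ∨ F = F
Q → (¬G ∨ ¬U) = T → F = F
Thus S3 is false.

True statements: 0 (none).

0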